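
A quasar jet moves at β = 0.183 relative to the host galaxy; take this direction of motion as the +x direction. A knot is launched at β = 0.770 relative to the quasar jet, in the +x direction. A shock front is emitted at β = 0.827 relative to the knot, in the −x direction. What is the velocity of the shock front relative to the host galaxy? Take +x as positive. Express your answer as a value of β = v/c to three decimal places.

Apply u = (u' + v)/(1 + u'v/c²) successively, working outward toward the host galaxy.
Start: velocity of the quasar jet relative to the host galaxy = 0.1830c.
Compose with the knot (u' = 0.770 in the quasar jet frame): u_1 = (0.770 + 0.183) / (1 + 0.770·0.183) = 0.9530/1.1409 = 0.8353.
Compose with the shock front (u' = -0.827 in the knot frame): u_2 = (-0.827 + 0.835) / (1 + (-0.827)·0.835) = 0.0083/0.3092 = 0.0268.

β = +0.027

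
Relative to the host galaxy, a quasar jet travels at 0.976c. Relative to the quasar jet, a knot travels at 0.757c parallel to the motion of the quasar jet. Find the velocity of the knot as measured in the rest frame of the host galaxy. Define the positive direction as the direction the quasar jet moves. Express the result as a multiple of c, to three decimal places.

With v = 0.976 and u' = 0.757 (in units of c),
u = (u' + v)/(1 + u'v/c²):
u = (0.757 + 0.976) / (1 + 0.757·0.976) = 1.7330/1.7388 = 0.9966

0.997c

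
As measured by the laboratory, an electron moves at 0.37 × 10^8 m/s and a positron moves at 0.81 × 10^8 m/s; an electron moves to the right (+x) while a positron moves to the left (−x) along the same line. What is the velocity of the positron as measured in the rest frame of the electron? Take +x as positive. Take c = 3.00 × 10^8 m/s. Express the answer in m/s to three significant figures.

β_A = 0.123, β_B = -0.270 (dividing each by c = 3.00 × 10^8 m/s).
Transform to A's frame with the inverse velocity-addition law: u' = (u − v)/(1 − uv/c²), taking u = β_B and v = β_A.
u' = (-0.270 − 0.123) / (1 − (0.123)(-0.270)) = -0.3933/1.0333 = -0.3807.
u' = -0.3807 × 3.00 × 10^8 m/s.

-1.14 × 10^8 m/s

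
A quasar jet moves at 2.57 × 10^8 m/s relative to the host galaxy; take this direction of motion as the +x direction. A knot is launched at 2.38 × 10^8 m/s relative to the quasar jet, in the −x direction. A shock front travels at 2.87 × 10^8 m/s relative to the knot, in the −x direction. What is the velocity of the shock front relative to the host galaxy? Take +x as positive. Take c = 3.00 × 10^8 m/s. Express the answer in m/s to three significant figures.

-2.81 × 10^8 m/s

Apply u = (u' + v)/(1 + u'v/c²) successively, working outward toward the host galaxy.
(Dividing each given speed by c = 3.00 × 10^8 m/s to work in units of c.)
Start: velocity of the quasar jet relative to the host galaxy = 0.8567c.
Compose with the knot (u' = -0.793 in the quasar jet frame): u_1 = (-0.793 + 0.857) / (1 + (-0.793)·0.857) = 0.0633/0.3204 = 0.1977.
Compose with the shock front (u' = -0.957 in the knot frame): u_2 = (-0.957 + 0.198) / (1 + (-0.957)·0.198) = -0.7590/0.8109 = -0.9360.
So u = -0.9360 × 3.00 × 10^8 m/s.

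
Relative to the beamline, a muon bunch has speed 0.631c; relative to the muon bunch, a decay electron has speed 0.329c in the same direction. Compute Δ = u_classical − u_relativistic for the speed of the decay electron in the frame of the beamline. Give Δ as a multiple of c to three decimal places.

Δ = 0.165c

Galilean: u_cl = 0.329 + 0.631 = 0.9600.
Relativistic: u_rel = (0.329 + 0.631) / (1 + 0.329·0.631) = 0.9600/1.2076 = 0.7950.
Δ = 0.9600 − 0.7950 = 0.1650.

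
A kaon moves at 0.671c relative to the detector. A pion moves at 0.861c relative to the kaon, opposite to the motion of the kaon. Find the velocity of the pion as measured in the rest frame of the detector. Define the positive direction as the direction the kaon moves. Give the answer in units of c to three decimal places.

-0.450c

With v = 0.671 and u' = -0.861 (in units of c),
u = (u' + v)/(1 + u'v/c²):
u = (-0.861 + 0.671) / (1 + (-0.861)·0.671) = -0.1900/0.4223 = -0.4500
(Galilean addition would give -0.190c.)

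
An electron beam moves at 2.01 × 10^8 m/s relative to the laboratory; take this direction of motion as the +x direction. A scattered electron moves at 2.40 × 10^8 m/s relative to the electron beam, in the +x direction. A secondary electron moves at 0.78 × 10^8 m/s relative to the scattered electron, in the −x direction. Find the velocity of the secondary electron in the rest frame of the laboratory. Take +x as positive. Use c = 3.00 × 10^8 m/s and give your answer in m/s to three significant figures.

+2.78 × 10^8 m/s

Apply u = (u' + v)/(1 + u'v/c²) successively, working outward toward the laboratory.
(Dividing each given speed by c = 3.00 × 10^8 m/s to work in units of c.)
Start: velocity of the electron beam relative to the laboratory = 0.6700c.
Compose with the scattered electron (u' = 0.800 in the electron beam frame): u_1 = (0.800 + 0.670) / (1 + 0.800·0.670) = 1.4700/1.5360 = 0.9570.
Compose with the secondary electron (u' = -0.260 in the scattered electron frame): u_2 = (-0.260 + 0.957) / (1 + (-0.260)·0.957) = 0.6970/0.7512 = 0.9279.
So u = 0.9279 × 3.00 × 10^8 m/s.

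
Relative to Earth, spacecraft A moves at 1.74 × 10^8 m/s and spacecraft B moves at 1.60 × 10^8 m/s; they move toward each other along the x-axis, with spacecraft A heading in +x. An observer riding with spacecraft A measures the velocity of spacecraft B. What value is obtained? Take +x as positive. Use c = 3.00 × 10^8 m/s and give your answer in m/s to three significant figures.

-2.55 × 10^8 m/s

β_A = 0.580, β_B = -0.533 (dividing each by c = 3.00 × 10^8 m/s).
Transform to A's frame with the inverse velocity-addition law: u' = (u − v)/(1 − uv/c²), taking u = β_B and v = β_A.
u' = (-0.533 − 0.580) / (1 − (0.580)(-0.533)) = -1.1133/1.3093 = -0.8503.
u' = -0.8503 × 3.00 × 10^8 m/s.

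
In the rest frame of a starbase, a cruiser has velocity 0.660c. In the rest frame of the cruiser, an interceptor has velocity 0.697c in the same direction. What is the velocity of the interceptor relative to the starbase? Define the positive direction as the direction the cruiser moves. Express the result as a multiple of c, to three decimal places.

With v = 0.660 and u' = 0.697 (in units of c),
u = (u' + v)/(1 + u'v/c²):
u = (0.697 + 0.660) / (1 + 0.697·0.660) = 1.3570/1.4600 = 0.9294

0.929c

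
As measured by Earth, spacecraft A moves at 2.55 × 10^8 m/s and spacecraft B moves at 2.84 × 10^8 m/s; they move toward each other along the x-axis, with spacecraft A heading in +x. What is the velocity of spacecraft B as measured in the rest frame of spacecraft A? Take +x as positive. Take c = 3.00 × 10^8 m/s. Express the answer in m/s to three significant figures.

-2.99 × 10^8 m/s

β_A = 0.850, β_B = -0.947 (dividing each by c = 3.00 × 10^8 m/s).
Transform to A's frame with the inverse velocity-addition law: u' = (u − v)/(1 − uv/c²), taking u = β_B and v = β_A.
u' = (-0.947 − 0.850) / (1 − (0.850)(-0.947)) = -1.7967/1.8047 = -0.9956.
u' = -0.9956 × 3.00 × 10^8 m/s.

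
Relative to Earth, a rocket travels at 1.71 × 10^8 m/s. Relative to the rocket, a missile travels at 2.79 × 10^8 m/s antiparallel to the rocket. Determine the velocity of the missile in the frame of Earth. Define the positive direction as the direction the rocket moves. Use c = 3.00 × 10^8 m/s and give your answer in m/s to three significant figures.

-2.30 × 10^8 m/s

In units of c (dividing by 3.00 × 10^8 m/s): v = 0.570, u' = -0.930.
u = (u' + v)/(1 + u'v/c²):
u = (-0.930 + 0.570) / (1 + (-0.930)·0.570) = -0.3600/0.4699 = -0.7661
Converting back: u = -0.7661 × 3.00 × 10^8 m/s.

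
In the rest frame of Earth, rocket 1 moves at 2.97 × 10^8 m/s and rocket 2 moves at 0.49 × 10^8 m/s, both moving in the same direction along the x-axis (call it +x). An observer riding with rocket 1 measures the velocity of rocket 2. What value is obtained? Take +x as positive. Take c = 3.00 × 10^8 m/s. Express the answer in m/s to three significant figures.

-2.96 × 10^8 m/s

β_A = 0.990, β_B = 0.163 (dividing each by c = 3.00 × 10^8 m/s).
Transform to A's frame with the inverse velocity-addition law: u' = (u − v)/(1 − uv/c²), taking u = β_B and v = β_A.
u' = (0.163 − 0.990) / (1 − (0.990)(0.163)) = -0.8267/0.8383 = -0.9861.
u' = -0.9861 × 3.00 × 10^8 m/s.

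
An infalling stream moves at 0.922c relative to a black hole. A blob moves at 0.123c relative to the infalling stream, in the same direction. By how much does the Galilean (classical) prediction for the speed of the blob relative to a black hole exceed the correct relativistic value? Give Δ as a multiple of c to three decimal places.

Δ = 0.106c

Galilean: u_cl = 0.123 + 0.922 = 1.0450.
Relativistic: u_rel = (0.123 + 0.922) / (1 + 0.123·0.922) = 1.0450/1.1134 = 0.9386.
Δ = 1.0450 − 0.9386 = 0.1064.
(The classical prediction exceeds c; the relativistic result does not.)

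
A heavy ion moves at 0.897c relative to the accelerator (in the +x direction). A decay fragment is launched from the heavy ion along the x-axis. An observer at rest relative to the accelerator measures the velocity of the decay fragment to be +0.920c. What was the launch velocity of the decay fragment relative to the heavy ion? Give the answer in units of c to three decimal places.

Invert the composition law: u' = (u − v)/(1 − uv/c²).
u' = (0.920 − 0.897) / (1 − (0.920)(0.897)) = 0.0230/0.1748 = 0.1316.

+0.132c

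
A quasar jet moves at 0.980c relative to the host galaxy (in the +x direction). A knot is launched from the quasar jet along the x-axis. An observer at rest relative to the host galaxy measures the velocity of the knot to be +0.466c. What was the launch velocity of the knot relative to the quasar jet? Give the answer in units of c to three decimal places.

Invert the composition law: u' = (u − v)/(1 − uv/c²).
u' = (0.466 − 0.980) / (1 − (0.466)(0.980)) = -0.5140/0.5433 = -0.9460.

-0.946c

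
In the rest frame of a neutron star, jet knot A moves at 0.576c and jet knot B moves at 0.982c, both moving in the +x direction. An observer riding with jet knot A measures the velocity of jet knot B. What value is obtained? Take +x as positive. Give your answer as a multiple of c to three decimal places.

β_A = 0.576, β_B = 0.982.
Transform to A's frame with the inverse velocity-addition law: u' = (u − v)/(1 − uv/c²), taking u = β_B and v = β_A.
u' = (0.982 − 0.576) / (1 − (0.576)(0.982)) = 0.4060/0.4344 = 0.9347.

+0.935c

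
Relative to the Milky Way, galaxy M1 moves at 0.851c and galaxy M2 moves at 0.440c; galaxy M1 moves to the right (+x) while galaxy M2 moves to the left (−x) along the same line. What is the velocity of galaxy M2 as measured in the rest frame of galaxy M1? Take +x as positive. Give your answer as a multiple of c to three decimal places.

β_A = 0.851, β_B = -0.440.
Transform to A's frame with the inverse velocity-addition law: u' = (u − v)/(1 − uv/c²), taking u = β_B and v = β_A.
u' = (-0.440 − 0.851) / (1 − (0.851)(-0.440)) = -1.2910/1.3744 = -0.9393.

-0.939c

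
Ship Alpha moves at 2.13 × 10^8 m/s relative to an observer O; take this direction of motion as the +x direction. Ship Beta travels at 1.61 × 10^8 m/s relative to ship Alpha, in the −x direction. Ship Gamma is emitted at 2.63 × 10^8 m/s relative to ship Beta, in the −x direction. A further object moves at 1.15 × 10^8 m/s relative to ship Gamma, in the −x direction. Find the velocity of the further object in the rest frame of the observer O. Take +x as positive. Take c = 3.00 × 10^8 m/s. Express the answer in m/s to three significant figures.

-2.70 × 10^8 m/s

Apply u = (u' + v)/(1 + u'v/c²) successively, working outward toward the observer O.
(Dividing each given speed by c = 3.00 × 10^8 m/s to work in units of c.)
Start: velocity of ship Alpha relative to the observer O = 0.7100c.
Compose with ship Beta (u' = -0.537 in ship Alpha frame): u_1 = (-0.537 + 0.710) / (1 + (-0.537)·0.710) = 0.1733/0.6190 = 0.2800.
Compose with ship Gamma (u' = -0.877 in ship Beta frame): u_2 = (-0.877 + 0.280) / (1 + (-0.877)·0.280) = -0.5966/0.7545 = -0.7908.
Compose with the further object (u' = -0.383 in ship Gamma frame): u_3 = (-0.383 + (-0.791)) / (1 + (-0.383)·(-0.791)) = -1.1741/1.3031 = -0.9010.
So u = -0.9010 × 3.00 × 10^8 m/s.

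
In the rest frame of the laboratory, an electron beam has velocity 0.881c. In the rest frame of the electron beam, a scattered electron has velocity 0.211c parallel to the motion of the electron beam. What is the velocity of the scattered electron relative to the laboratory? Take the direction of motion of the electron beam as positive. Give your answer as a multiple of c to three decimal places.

With v = 0.881 and u' = 0.211 (in units of c),
u = (u' + v)/(1 + u'v/c²):
u = (0.211 + 0.881) / (1 + 0.211·0.881) = 1.0920/1.1859 = 0.9208
(Galilean addition would give +1.092c, exceeding c.)

0.921c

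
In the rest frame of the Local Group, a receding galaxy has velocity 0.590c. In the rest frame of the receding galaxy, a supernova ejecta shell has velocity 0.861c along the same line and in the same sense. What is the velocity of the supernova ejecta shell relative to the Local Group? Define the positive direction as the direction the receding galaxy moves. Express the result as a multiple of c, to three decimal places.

0.962c

With v = 0.590 and u' = 0.861 (in units of c),
u = (u' + v)/(1 + u'v/c²):
u = (0.861 + 0.590) / (1 + 0.861·0.590) = 1.4510/1.5080 = 0.9622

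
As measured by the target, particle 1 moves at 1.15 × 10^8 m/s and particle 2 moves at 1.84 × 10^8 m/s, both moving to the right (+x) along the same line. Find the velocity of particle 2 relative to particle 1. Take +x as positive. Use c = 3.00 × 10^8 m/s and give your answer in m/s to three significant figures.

β_A = 0.383, β_B = 0.613 (dividing each by c = 3.00 × 10^8 m/s).
Transform to A's frame with the inverse velocity-addition law: u' = (u − v)/(1 − uv/c²), taking u = β_B and v = β_A.
u' = (0.613 − 0.383) / (1 − (0.383)(0.613)) = 0.2300/0.7649 = 0.3007.
u' = 0.3007 × 3.00 × 10^8 m/s.

+9.02 × 10^7 m/s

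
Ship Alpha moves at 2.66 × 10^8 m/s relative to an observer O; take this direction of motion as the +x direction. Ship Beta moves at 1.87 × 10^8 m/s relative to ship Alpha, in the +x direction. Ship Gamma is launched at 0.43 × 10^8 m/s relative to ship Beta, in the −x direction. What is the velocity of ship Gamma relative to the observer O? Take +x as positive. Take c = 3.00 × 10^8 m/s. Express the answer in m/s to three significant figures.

Apply u = (u' + v)/(1 + u'v/c²) successively, working outward toward the observer O.
(Dividing each given speed by c = 3.00 × 10^8 m/s to work in units of c.)
Start: velocity of ship Alpha relative to the observer O = 0.8867c.
Compose with ship Beta (u' = 0.623 in ship Alpha frame): u_1 = (0.623 + 0.887) / (1 + 0.623·0.887) = 1.5100/1.5527 = 0.9725.
Compose with ship Gamma (u' = -0.143 in ship Beta frame): u_2 = (-0.143 + 0.973) / (1 + (-0.143)·0.973) = 0.8292/0.8606 = 0.9635.
So u = 0.9635 × 3.00 × 10^8 m/s.

+2.89 × 10^8 m/s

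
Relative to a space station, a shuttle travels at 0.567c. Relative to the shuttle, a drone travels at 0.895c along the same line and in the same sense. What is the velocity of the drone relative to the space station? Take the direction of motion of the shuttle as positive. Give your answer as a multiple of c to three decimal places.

With v = 0.567 and u' = 0.895 (in units of c),
u = (u' + v)/(1 + u'v/c²):
u = (0.895 + 0.567) / (1 + 0.895·0.567) = 1.4620/1.5075 = 0.9698

0.970c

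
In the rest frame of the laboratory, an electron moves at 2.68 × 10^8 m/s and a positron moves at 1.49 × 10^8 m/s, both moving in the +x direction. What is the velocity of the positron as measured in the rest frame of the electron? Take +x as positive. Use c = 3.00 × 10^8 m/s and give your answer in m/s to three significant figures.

β_A = 0.893, β_B = 0.497 (dividing each by c = 3.00 × 10^8 m/s).
Transform to A's frame with the inverse velocity-addition law: u' = (u − v)/(1 − uv/c²), taking u = β_B and v = β_A.
u' = (0.497 − 0.893) / (1 − (0.893)(0.497)) = -0.3967/0.5563 = -0.7130.
u' = -0.7130 × 3.00 × 10^8 m/s.

-2.14 × 10^8 m/s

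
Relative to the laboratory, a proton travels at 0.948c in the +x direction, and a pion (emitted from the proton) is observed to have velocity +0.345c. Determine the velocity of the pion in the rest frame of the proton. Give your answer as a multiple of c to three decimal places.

-0.896c

Invert the composition law: u' = (u − v)/(1 − uv/c²).
u' = (0.345 − 0.948) / (1 − (0.345)(0.948)) = -0.6030/0.6729 = -0.8961.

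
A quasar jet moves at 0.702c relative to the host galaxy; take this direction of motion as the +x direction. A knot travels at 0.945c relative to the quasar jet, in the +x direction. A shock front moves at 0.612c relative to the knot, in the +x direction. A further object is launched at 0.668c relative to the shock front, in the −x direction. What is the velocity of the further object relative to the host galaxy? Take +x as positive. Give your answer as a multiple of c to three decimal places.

+0.988c

Apply u = (u' + v)/(1 + u'v/c²) successively, working outward toward the host galaxy.
Start: velocity of the quasar jet relative to the host galaxy = 0.7020c.
Compose with the knot (u' = 0.945 in the quasar jet frame): u_1 = (0.945 + 0.702) / (1 + 0.945·0.702) = 1.6470/1.6634 = 0.9901.
Compose with the shock front (u' = 0.612 in the knot frame): u_2 = (0.612 + 0.990) / (1 + 0.612·0.990) = 1.6021/1.6060 = 0.9976.
Compose with the further object (u' = -0.668 in the shock front frame): u_3 = (-0.668 + 0.998) / (1 + (-0.668)·0.998) = 0.3296/0.3336 = 0.9881.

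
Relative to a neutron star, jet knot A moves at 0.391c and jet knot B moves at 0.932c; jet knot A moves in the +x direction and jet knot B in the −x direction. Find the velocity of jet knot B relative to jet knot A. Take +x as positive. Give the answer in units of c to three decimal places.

β_A = 0.391, β_B = -0.932.
Transform to A's frame with the inverse velocity-addition law: u' = (u − v)/(1 − uv/c²), taking u = β_B and v = β_A.
u' = (-0.932 − 0.391) / (1 − (0.391)(-0.932)) = -1.3230/1.3644 = -0.9696.

-0.970c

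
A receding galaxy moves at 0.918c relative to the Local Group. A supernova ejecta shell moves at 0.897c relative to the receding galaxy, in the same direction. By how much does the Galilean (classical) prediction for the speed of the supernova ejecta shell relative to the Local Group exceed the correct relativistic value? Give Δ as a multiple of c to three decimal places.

Δ = 0.820c

Galilean: u_cl = 0.897 + 0.918 = 1.8150.
Relativistic: u_rel = (0.897 + 0.918) / (1 + 0.897·0.918) = 1.8150/1.8234 = 0.9954.
Δ = 1.8150 − 0.9954 = 0.8196.
(The classical prediction exceeds c; the relativistic result does not.)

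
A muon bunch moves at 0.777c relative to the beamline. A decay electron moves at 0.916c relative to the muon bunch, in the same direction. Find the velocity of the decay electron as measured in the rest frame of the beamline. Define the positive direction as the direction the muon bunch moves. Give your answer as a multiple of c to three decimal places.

With v = 0.777 and u' = 0.916 (in units of c),
u = (u' + v)/(1 + u'v/c²):
u = (0.916 + 0.777) / (1 + 0.916·0.777) = 1.6930/1.7117 = 0.9891

0.989c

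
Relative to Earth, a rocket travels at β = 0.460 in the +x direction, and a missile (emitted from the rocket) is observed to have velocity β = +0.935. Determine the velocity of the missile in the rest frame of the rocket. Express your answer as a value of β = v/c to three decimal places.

Invert the composition law: u' = (u − v)/(1 − uv/c²).
u' = (0.935 − 0.460) / (1 − (0.935)(0.460)) = 0.4750/0.5699 = 0.8335.

β = +0.833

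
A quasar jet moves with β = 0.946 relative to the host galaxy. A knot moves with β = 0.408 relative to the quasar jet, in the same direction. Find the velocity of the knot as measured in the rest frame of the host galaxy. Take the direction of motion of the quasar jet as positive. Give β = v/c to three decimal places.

With v = 0.946 and u' = 0.408 (in units of c),
u = (u' + v)/(1 + u'v/c²):
u = (0.408 + 0.946) / (1 + 0.408·0.946) = 1.3540/1.3860 = 0.9769
(Galilean addition would give +1.354c, exceeding c.)

β = 0.977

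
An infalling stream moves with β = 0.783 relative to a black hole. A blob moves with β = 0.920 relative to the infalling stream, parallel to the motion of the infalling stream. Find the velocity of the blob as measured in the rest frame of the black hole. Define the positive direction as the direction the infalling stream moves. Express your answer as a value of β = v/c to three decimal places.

With v = 0.783 and u' = 0.920 (in units of c),
u = (u' + v)/(1 + u'v/c²):
u = (0.920 + 0.783) / (1 + 0.920·0.783) = 1.7030/1.7204 = 0.9899

β = 0.990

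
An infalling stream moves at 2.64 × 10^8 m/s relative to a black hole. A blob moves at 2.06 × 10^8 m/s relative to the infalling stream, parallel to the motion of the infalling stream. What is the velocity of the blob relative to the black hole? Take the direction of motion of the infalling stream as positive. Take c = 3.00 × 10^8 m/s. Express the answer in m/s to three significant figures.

2.93 × 10^8 m/s

In units of c (dividing by 3.00 × 10^8 m/s): v = 0.880, u' = 0.687.
u = (u' + v)/(1 + u'v/c²):
u = (0.687 + 0.880) / (1 + 0.687·0.880) = 1.5667/1.6043 = 0.9766
Converting back: u = 0.9766 × 3.00 × 10^8 m/s.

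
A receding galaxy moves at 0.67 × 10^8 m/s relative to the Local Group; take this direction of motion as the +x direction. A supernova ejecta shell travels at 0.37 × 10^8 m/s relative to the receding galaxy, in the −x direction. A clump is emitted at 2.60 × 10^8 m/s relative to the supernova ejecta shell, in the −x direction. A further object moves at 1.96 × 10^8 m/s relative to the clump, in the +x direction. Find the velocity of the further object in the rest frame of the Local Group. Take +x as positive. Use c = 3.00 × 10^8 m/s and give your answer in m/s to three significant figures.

Apply u = (u' + v)/(1 + u'v/c²) successively, working outward toward the Local Group.
(Dividing each given speed by c = 3.00 × 10^8 m/s to work in units of c.)
Start: velocity of the receding galaxy relative to the Local Group = 0.2233c.
Compose with the supernova ejecta shell (u' = -0.123 in the receding galaxy frame): u_1 = (-0.123 + 0.223) / (1 + (-0.123)·0.223) = 0.1000/0.9725 = 0.1028.
Compose with the clump (u' = -0.867 in the supernova ejecta shell frame): u_2 = (-0.867 + 0.103) / (1 + (-0.867)·0.103) = -0.7638/0.9109 = -0.8386.
Compose with the further object (u' = 0.653 in the clump frame): u_3 = (0.653 + (-0.839)) / (1 + 0.653·(-0.839)) = -0.1852/0.4521 = -0.4097.
So u = -0.4097 × 3.00 × 10^8 m/s.

-1.23 × 10^8 m/s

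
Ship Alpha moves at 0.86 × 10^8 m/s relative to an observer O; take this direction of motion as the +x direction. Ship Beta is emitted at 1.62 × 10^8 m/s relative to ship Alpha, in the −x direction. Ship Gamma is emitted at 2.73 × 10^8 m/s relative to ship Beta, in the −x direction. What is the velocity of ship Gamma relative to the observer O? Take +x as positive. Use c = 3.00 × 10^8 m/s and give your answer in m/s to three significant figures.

-2.85 × 10^8 m/s

Apply u = (u' + v)/(1 + u'v/c²) successively, working outward toward the observer O.
(Dividing each given speed by c = 3.00 × 10^8 m/s to work in units of c.)
Start: velocity of ship Alpha relative to the observer O = 0.2867c.
Compose with ship Beta (u' = -0.540 in ship Alpha frame): u_1 = (-0.540 + 0.287) / (1 + (-0.540)·0.287) = -0.2533/0.8452 = -0.2997.
Compose with ship Gamma (u' = -0.910 in ship Beta frame): u_2 = (-0.910 + (-0.300)) / (1 + (-0.910)·(-0.300)) = -1.2097/1.2728 = -0.9505.
So u = -0.9505 × 3.00 × 10^8 m/s.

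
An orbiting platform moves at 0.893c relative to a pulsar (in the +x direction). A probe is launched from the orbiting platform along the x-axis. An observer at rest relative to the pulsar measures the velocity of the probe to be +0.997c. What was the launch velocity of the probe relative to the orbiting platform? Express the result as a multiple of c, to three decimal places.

+0.948c

Invert the composition law: u' = (u − v)/(1 − uv/c²).
u' = (0.997 − 0.893) / (1 − (0.997)(0.893)) = 0.1040/0.1097 = 0.9482.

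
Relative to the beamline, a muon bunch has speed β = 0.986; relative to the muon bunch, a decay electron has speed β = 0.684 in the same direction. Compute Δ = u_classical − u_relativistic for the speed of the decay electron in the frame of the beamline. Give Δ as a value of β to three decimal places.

Δ = 0.673

Galilean: u_cl = 0.684 + 0.986 = 1.6700.
Relativistic: u_rel = (0.684 + 0.986) / (1 + 0.684·0.986) = 1.6700/1.6744 = 0.9974.
Δ = 1.6700 − 0.9974 = 0.6726.
(The classical prediction exceeds c; the relativistic result does not.)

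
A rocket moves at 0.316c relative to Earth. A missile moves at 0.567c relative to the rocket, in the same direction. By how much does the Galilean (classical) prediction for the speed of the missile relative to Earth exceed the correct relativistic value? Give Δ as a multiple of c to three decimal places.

Galilean: u_cl = 0.567 + 0.316 = 0.8830.
Relativistic: u_rel = (0.567 + 0.316) / (1 + 0.567·0.316) = 0.8830/1.1792 = 0.7488.
Δ = 0.8830 − 0.7488 = 0.1342.

Δ = 0.134c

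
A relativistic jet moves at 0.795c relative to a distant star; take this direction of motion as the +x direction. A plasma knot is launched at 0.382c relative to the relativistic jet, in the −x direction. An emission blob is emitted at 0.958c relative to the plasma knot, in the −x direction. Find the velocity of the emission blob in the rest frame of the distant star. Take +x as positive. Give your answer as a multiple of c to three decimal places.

-0.845c

Apply u = (u' + v)/(1 + u'v/c²) successively, working outward toward the distant star.
Start: velocity of the relativistic jet relative to the distant star = 0.7950c.
Compose with the plasma knot (u' = -0.382 in the relativistic jet frame): u_1 = (-0.382 + 0.795) / (1 + (-0.382)·0.795) = 0.4130/0.6963 = 0.5931.
Compose with the emission blob (u' = -0.958 in the plasma knot frame): u_2 = (-0.958 + 0.593) / (1 + (-0.958)·0.593) = -0.3649/0.4318 = -0.8450.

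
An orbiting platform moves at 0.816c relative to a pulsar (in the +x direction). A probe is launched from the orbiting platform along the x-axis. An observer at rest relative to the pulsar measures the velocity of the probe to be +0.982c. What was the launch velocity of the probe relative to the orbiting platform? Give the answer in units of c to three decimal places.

+0.835c

Invert the composition law: u' = (u − v)/(1 − uv/c²).
u' = (0.982 − 0.816) / (1 − (0.982)(0.816)) = 0.1660/0.1987 = 0.8355.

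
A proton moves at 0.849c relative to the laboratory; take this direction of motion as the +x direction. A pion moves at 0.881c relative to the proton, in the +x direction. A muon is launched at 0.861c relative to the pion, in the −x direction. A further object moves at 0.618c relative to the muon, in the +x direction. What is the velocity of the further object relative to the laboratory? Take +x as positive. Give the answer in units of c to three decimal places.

+0.968c

Apply u = (u' + v)/(1 + u'v/c²) successively, working outward toward the laboratory.
Start: velocity of the proton relative to the laboratory = 0.8490c.
Compose with the pion (u' = 0.881 in the proton frame): u_1 = (0.881 + 0.849) / (1 + 0.881·0.849) = 1.7300/1.7480 = 0.9897.
Compose with the muon (u' = -0.861 in the pion frame): u_2 = (-0.861 + 0.990) / (1 + (-0.861)·0.990) = 0.1287/0.1479 = 0.8706.
Compose with the further object (u' = 0.618 in the muon frame): u_3 = (0.618 + 0.871) / (1 + 0.618·0.871) = 1.4886/1.5380 = 0.9679.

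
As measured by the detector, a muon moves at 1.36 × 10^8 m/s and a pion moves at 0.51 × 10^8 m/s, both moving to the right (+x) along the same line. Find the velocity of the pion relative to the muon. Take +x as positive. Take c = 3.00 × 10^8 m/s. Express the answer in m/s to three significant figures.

β_A = 0.453, β_B = 0.170 (dividing each by c = 3.00 × 10^8 m/s).
Transform to A's frame with the inverse velocity-addition law: u' = (u − v)/(1 − uv/c²), taking u = β_B and v = β_A.
u' = (0.170 − 0.453) / (1 − (0.453)(0.170)) = -0.2833/0.9229 = -0.3070.
u' = -0.3070 × 3.00 × 10^8 m/s.

-9.21 × 10^7 m/s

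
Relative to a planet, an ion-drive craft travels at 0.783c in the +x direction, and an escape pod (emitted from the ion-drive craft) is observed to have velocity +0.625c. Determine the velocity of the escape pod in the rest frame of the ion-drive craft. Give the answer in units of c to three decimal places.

-0.309c

Invert the composition law: u' = (u − v)/(1 − uv/c²).
u' = (0.625 − 0.783) / (1 − (0.625)(0.783)) = -0.1580/0.5106 = -0.3094.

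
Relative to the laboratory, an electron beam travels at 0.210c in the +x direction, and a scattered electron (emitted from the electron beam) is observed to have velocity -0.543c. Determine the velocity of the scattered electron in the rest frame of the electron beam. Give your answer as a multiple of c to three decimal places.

-0.676c

Invert the composition law: u' = (u − v)/(1 − uv/c²).
u' = (-0.543 − 0.210) / (1 − (-0.543)(0.210)) = -0.7530/1.1140 = -0.6759.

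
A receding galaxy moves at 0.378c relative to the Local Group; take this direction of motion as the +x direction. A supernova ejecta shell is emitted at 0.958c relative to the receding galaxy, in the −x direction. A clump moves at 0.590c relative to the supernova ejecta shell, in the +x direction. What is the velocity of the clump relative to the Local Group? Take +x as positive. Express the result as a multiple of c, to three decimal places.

Apply u = (u' + v)/(1 + u'v/c²) successively, working outward toward the Local Group.
Start: velocity of the receding galaxy relative to the Local Group = 0.3780c.
Compose with the supernova ejecta shell (u' = -0.958 in the receding galaxy frame): u_1 = (-0.958 + 0.378) / (1 + (-0.958)·0.378) = -0.5800/0.6379 = -0.9093.
Compose with the clump (u' = 0.590 in the supernova ejecta shell frame): u_2 = (0.590 + (-0.909)) / (1 + 0.590·(-0.909)) = -0.3193/0.4635 = -0.6888.

-0.689c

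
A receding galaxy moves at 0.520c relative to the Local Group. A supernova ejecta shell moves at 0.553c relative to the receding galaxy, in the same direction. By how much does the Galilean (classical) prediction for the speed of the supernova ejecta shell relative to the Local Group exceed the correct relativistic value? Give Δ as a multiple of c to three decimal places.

Galilean: u_cl = 0.553 + 0.520 = 1.0730.
Relativistic: u_rel = (0.553 + 0.520) / (1 + 0.553·0.520) = 1.0730/1.2876 = 0.8334.
Δ = 1.0730 − 0.8334 = 0.2396.
(The classical prediction exceeds c; the relativistic result does not.)

Δ = 0.240c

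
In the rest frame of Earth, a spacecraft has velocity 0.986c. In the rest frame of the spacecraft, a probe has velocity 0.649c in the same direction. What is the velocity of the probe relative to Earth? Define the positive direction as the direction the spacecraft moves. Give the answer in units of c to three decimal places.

With v = 0.986 and u' = 0.649 (in units of c),
u = (u' + v)/(1 + u'v/c²):
u = (0.649 + 0.986) / (1 + 0.649·0.986) = 1.6350/1.6399 = 0.9970
(Galilean addition would give +1.635c, exceeding c.)

0.997c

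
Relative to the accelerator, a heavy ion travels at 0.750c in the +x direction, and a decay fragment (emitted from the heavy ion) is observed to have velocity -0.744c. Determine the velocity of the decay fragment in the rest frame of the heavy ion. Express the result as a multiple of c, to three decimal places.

Invert the composition law: u' = (u − v)/(1 − uv/c²).
u' = (-0.744 − 0.750) / (1 − (-0.744)(0.750)) = -1.4940/1.5580 = -0.9589.

-0.959c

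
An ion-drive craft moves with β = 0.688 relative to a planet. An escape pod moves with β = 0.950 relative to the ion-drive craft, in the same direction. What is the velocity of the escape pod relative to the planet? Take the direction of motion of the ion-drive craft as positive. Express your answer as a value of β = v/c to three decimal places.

β = 0.991

With v = 0.688 and u' = 0.950 (in units of c),
u = (u' + v)/(1 + u'v/c²):
u = (0.950 + 0.688) / (1 + 0.950·0.688) = 1.6380/1.6536 = 0.9906
(Galilean addition would give +1.638c, exceeding c.)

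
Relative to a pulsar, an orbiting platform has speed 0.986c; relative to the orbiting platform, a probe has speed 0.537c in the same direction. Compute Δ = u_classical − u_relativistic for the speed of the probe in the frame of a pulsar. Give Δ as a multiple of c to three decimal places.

Galilean: u_cl = 0.537 + 0.986 = 1.5230.
Relativistic: u_rel = (0.537 + 0.986) / (1 + 0.537·0.986) = 1.5230/1.5295 = 0.9958.
Δ = 1.5230 − 0.9958 = 0.5272.
(The classical prediction exceeds c; the relativistic result does not.)

Δ = 0.527c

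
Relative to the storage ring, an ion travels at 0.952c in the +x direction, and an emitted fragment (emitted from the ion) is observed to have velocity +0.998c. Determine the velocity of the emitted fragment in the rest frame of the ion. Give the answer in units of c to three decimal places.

+0.922c

Invert the composition law: u' = (u − v)/(1 − uv/c²).
u' = (0.998 − 0.952) / (1 − (0.998)(0.952)) = 0.0460/0.0499 = 0.9218.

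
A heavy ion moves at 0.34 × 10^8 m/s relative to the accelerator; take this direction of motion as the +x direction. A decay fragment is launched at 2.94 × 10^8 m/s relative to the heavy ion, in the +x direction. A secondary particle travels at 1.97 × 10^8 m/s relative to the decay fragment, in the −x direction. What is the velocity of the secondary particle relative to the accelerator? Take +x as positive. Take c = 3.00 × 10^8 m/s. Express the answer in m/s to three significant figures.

+2.78 × 10^8 m/s

Apply u = (u' + v)/(1 + u'v/c²) successively, working outward toward the accelerator.
(Dividing each given speed by c = 3.00 × 10^8 m/s to work in units of c.)
Start: velocity of the heavy ion relative to the accelerator = 0.1133c.
Compose with the decay fragment (u' = 0.980 in the heavy ion frame): u_1 = (0.980 + 0.113) / (1 + 0.980·0.113) = 1.0933/1.1111 = 0.9840.
Compose with the secondary particle (u' = -0.657 in the decay fragment frame): u_2 = (-0.657 + 0.984) / (1 + (-0.657)·0.984) = 0.3274/0.3538 = 0.9253.
So u = 0.9253 × 3.00 × 10^8 m/s.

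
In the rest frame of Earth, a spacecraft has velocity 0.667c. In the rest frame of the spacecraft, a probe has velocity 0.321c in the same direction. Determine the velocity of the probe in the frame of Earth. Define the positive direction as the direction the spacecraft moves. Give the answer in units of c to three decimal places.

With v = 0.667 and u' = 0.321 (in units of c),
u = (u' + v)/(1 + u'v/c²):
u = (0.321 + 0.667) / (1 + 0.321·0.667) = 0.9880/1.2141 = 0.8138

0.814c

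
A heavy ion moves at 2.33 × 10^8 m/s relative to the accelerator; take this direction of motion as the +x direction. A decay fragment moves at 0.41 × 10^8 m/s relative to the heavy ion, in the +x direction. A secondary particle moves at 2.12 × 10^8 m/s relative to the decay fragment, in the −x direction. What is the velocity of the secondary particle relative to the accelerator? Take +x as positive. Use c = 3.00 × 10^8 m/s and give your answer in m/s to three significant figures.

+8.57 × 10^7 m/s

Apply u = (u' + v)/(1 + u'v/c²) successively, working outward toward the accelerator.
(Dividing each given speed by c = 3.00 × 10^8 m/s to work in units of c.)
Start: velocity of the heavy ion relative to the accelerator = 0.7767c.
Compose with the decay fragment (u' = 0.137 in the heavy ion frame): u_1 = (0.137 + 0.777) / (1 + 0.137·0.777) = 0.9133/1.1061 = 0.8257.
Compose with the secondary particle (u' = -0.707 in the decay fragment frame): u_2 = (-0.707 + 0.826) / (1 + (-0.707)·0.826) = 0.1190/0.4165 = 0.2858.
So u = 0.2858 × 3.00 × 10^8 m/s.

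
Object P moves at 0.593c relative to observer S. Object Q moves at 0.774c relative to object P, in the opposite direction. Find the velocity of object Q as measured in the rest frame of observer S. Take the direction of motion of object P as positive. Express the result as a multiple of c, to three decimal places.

-0.335c

With v = 0.593 and u' = -0.774 (in units of c),
u = (u' + v)/(1 + u'v/c²):
u = (-0.774 + 0.593) / (1 + (-0.774)·0.593) = -0.1810/0.5410 = -0.3346
(Galilean addition would give -0.181c.)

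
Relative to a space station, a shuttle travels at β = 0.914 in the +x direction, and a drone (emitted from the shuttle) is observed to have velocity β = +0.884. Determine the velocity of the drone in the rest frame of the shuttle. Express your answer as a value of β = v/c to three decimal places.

β = -0.156

Invert the composition law: u' = (u − v)/(1 − uv/c²).
u' = (0.884 − 0.914) / (1 − (0.884)(0.914)) = -0.0300/0.1920 = -0.1562.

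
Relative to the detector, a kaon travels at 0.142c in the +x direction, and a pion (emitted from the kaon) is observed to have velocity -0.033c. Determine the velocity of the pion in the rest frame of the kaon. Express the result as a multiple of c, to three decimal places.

-0.174c

Invert the composition law: u' = (u − v)/(1 − uv/c²).
u' = (-0.033 − 0.142) / (1 − (-0.033)(0.142)) = -0.1750/1.0047 = -0.1742.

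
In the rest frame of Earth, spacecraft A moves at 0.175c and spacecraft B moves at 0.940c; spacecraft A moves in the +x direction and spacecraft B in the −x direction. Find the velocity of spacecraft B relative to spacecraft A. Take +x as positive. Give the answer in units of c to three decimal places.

β_A = 0.175, β_B = -0.940.
Transform to A's frame with the inverse velocity-addition law: u' = (u − v)/(1 − uv/c²), taking u = β_B and v = β_A.
u' = (-0.940 − 0.175) / (1 − (0.175)(-0.940)) = -1.1150/1.1645 = -0.9575.

-0.957c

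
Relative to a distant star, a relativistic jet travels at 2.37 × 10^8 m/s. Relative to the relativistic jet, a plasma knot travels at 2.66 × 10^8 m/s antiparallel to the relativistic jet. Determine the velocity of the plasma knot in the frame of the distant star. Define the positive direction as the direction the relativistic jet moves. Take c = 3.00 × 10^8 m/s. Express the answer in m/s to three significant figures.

In units of c (dividing by 3.00 × 10^8 m/s): v = 0.790, u' = -0.887.
u = (u' + v)/(1 + u'v/c²):
u = (-0.887 + 0.790) / (1 + (-0.887)·0.790) = -0.0967/0.2995 = -0.3227
(Galilean addition would give -0.097c.)
Converting back: u = -0.3227 × 3.00 × 10^8 m/s.

-9.68 × 10^7 m/s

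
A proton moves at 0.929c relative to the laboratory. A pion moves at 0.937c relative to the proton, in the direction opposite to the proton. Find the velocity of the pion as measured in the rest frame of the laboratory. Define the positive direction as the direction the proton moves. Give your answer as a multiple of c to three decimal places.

With v = 0.929 and u' = -0.937 (in units of c),
u = (u' + v)/(1 + u'v/c²):
u = (-0.937 + 0.929) / (1 + (-0.937)·0.929) = -0.0080/0.1295 = -0.0618
(Galilean addition would give -0.008c.)

-0.062c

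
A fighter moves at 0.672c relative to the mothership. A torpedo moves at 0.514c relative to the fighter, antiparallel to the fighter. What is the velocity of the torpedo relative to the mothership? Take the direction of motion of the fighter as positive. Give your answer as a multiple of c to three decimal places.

With v = 0.672 and u' = -0.514 (in units of c),
u = (u' + v)/(1 + u'v/c²):
u = (-0.514 + 0.672) / (1 + (-0.514)·0.672) = 0.1580/0.6546 = 0.2414

+0.241c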